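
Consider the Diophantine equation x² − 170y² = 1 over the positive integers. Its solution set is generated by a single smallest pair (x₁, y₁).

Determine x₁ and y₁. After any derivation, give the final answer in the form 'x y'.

339 26

[13; 26] for √170; ℓ=1 ⇒ convergent index 1
step 0: (13, 1)  from 13·(1,0) + (0,1)
step 1: (339, 26)  from 26·(13,1) + (1,0)
(x₁, y₁) = (339, 26);  339² − 170·26² = 1 ✓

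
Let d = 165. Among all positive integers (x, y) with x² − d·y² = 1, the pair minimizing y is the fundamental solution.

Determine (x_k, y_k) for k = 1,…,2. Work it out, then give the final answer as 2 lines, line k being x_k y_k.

d=165: √d = [12; 1,5,2,5,1,24] (ℓ=6, even), read p_5/q_5
k=0  a_k=12  p_k/q_k = 12/1
k=1  a_k=1  p_k/q_k = 13/1
…
k=4  a_k=5  p_k/q_k = 912/71
k=5  a_k=1  p_k/q_k = 1079/84
fundamental: x₁=1079, y₁=84  (since 1164241 − 165·7056 = 1)
n=2: (1079,84)∘(1079,84) = (1079·1079+165·84·84, 1079·84+84·1079) = (2328481,181272)

1079 84
2328481 181272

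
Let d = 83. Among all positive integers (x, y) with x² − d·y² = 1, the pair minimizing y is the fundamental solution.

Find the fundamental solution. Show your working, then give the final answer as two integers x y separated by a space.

82 9

d=83: √d = [9; 9,18] (ℓ=2, even), read p_1/q_1
k=0  a_k=9  p_k/q_k = 9/1
k=1  a_k=9  p_k/q_k = 82/9
→ (82, 9).  Check: 82²=6724, 83·9²=6723, difference 1.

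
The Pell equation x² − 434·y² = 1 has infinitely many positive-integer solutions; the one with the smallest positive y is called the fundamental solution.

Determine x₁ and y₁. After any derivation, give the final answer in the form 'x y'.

125 6

√434 → a₀=20, period (1,4,1,40); ℓ=4 even so k=3
k=0  a_k=20  p_k/q_k = 20/1
…
k=2  a_k=4  p_k/q_k = 104/5
k=3  a_k=1  p_k/q_k = 125/6
(x₁, y₁) = (125, 6);  125² − 434·6² = 1 ✓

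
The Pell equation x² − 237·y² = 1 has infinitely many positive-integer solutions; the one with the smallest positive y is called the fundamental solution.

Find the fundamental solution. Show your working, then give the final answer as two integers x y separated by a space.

d=237: √d = [15; 2,1,1,7,10,7,1,1,2,30] (ℓ=10, even), read p_9/q_9
k=0  a_k=15  p_k/q_k = 15/1
…
k=2  a_k=1  p_k/q_k = 46/3
k=3  a_k=1  p_k/q_k = 77/5
…
k=5  a_k=10  p_k/q_k = 5927/385
k=6  a_k=7  p_k/q_k = 42074/2733
…
k=8  a_k=1  p_k/q_k = 90075/5851
k=9  a_k=2  p_k/q_k = 228151/14820
(x₁, y₁) = (228151, 14820);  228151² − 237·14820² = 1 ✓

228151 14820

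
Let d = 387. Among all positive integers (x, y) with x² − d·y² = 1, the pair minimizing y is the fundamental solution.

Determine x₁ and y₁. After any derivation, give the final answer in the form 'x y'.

d=387: √d = [19; 1,2,19,2,1,38] (ℓ=6, even), read p_5/q_5
step 0: (19, 1)  from 19·(1,0) + (0,1)
step 1: (20, 1)  from 1·(19,1) + (1,0)
step 2: (59, 3)  from 2·(20,1) + (19,1)
step 3: (1141, 58)  from 19·(59,3) + (20,1)
step 4: (2341, 119)  from 2·(1141,58) + (59,3)
step 5: (3482, 177)  from 1·(2341,119) + (1141,58)
→ (3482, 177).  Check: 3482²=12124324, 387·177²=12124323, difference 1.

3482 177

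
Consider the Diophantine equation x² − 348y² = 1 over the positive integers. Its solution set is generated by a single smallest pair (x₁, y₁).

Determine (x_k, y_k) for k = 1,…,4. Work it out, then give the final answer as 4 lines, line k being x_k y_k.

1567 84
4910977 263256
15391000351 825044220
48235390189057 2585688322224

√348 → a₀=18, period (1,1,1,8,1,1,1,36); ℓ=8 even so k=7
k=0  a_k=18  p_k/q_k = 18/1
k=1  a_k=1  p_k/q_k = 19/1
k=2  a_k=1  p_k/q_k = 37/2
…
k=6  a_k=1  p_k/q_k = 1026/55
k=7  a_k=1  p_k/q_k = 1567/84
(x₁, y₁) = (1567, 84);  1567² − 348·84² = 1 ✓
(1567+84√348)^2 = 4910977 + 263256√348
(1567+84√348)^3 = 15391000351 + 825044220√348
(1567+84√348)^4 = 48235390189057 + 2585688322224√348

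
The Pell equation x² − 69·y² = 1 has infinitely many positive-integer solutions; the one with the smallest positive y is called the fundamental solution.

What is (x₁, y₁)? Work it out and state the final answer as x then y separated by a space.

[8; 3,3,1,4,1,3,3,16] for √69; ℓ=8 ⇒ convergent index 7
k=0  a_k=8  p_k/q_k = 8/1
…
k=2  a_k=3  p_k/q_k = 83/10
k=3  a_k=1  p_k/q_k = 108/13
…
k=6  a_k=3  p_k/q_k = 2384/287
k=7  a_k=3  p_k/q_k = 7775/936
(x₁, y₁) = (7775, 936);  7775² − 69·936² = 1 ✓

7775 936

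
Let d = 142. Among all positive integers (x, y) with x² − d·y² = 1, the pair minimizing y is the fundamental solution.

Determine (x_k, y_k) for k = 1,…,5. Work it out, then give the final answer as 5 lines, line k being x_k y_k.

143 12
40897 3432
11696399 981540
3345129217 280717008
956695259663 80284082748

√142 = [11; 1,10,1,22, …], period ℓ=4 (even) → k=3
i=0: a=11 ⇒ p=11, q=1
i=1: a=1 ⇒ p=12, q=1
i=2: a=10 ⇒ p=131, q=11
i=3: a=1 ⇒ p=143, q=12
→ (143, 12).  Check: 143²=20449, 142·12²=20448, difference 1.
n=2: (143,12)∘(143,12) = (143·143+142·12·12, 143·12+12·143) = (40897,3432)
n=3: (40897,3432)∘(143,12) = (143·40897+142·12·3432, 143·3432+12·40897) = (11696399,981540)
n=4: (11696399,981540)∘(143,12) = (143·11696399+142·12·981540, 143·981540+12·11696399) = (3345129217,280717008)
n=5: (3345129217,280717008)∘(143,12) = (143·3345129217+142·12·280717008, 143·280717008+12·3345129217) = (956695259663,80284082748)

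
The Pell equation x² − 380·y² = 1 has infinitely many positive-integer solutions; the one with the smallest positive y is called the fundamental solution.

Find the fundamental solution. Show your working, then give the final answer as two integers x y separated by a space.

[19; 2,38] for √380; ℓ=2 ⇒ convergent index 1
step 0: (19, 1)  from 19·(1,0) + (0,1)
step 1: (39, 2)  from 2·(19,1) + (1,0)
→ (39, 2).  Check: 39²=1521, 380·2²=1520, difference 1.

39 2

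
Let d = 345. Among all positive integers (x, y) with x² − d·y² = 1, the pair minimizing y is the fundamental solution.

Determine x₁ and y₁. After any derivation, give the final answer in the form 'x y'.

√345 → a₀=18, period (1,1,2,1,6,1,2,1,1,36); ℓ=10 even so k=9
k=0  a_k=18  p_k/q_k = 18/1
k=1  a_k=1  p_k/q_k = 19/1
…
k=5  a_k=6  p_k/q_k = 873/47
k=6  a_k=1  p_k/q_k = 1003/54
k=7  a_k=2  p_k/q_k = 2879/155
k=8  a_k=1  p_k/q_k = 3882/209
k=9  a_k=1  p_k/q_k = 6761/364
→ (6761, 364).  Check: 6761²=45711121, 345·364²=45711120, difference 1.

6761 364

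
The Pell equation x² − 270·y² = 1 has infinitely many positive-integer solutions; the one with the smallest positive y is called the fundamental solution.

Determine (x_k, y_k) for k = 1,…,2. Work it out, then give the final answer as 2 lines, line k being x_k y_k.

[16; 2,3,6,3,2,32] for √270; ℓ=6 ⇒ convergent index 5
step 0: (16, 1)  from 16·(1,0) + (0,1)
step 1: (33, 2)  from 2·(16,1) + (1,0)
step 2: (115, 7)  from 3·(33,2) + (16,1)
step 3: (723, 44)  from 6·(115,7) + (33,2)
step 4: (2284, 139)  from 3·(723,44) + (115,7)
step 5: (5291, 322)  from 2·(2284,139) + (723,44)
(x₁, y₁) = (5291, 322);  5291² − 270·322² = 1 ✓
n=2: (5291,322)∘(5291,322) = (5291·5291+270·322·322, 5291·322+322·5291) = (55989361,3407404)

5291 322
55989361 3407404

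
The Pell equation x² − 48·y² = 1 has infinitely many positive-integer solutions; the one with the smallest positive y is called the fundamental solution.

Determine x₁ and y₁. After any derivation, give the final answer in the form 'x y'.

d=48: √d = [6; 1,12] (ℓ=2, even), read p_1/q_1
step 0: (6, 1)  from 6·(1,0) + (0,1)
step 1: (7, 1)  from 1·(6,1) + (1,0)
(x₁, y₁) = (7, 1);  7² − 48·1² = 1 ✓

7 1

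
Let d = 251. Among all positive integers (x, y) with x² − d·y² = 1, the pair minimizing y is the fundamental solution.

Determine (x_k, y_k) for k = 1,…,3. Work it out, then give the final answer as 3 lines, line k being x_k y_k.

d=251: √d = [15; 1,5,2,1,2,…,5,1,30] (ℓ=14, even), read p_13/q_13
i=0: a=15 ⇒ p=15, q=1
…
i=2: a=5 ⇒ p=95, q=6
…
i=4: a=1 ⇒ p=301, q=19
…
i=6: a=2 ⇒ p=1917, q=121
i=7: a=15 ⇒ p=29563, q=1866
…
i=9: a=2 ⇒ p=151649, q=9572
i=10: a=1 ⇒ p=212692, q=13425
i=11: a=2 ⇒ p=577033, q=36422
i=12: a=5 ⇒ p=3097857, q=195535
i=13: a=1 ⇒ p=3674890, q=231957
(x₁, y₁) = (3674890, 231957);  3674890² − 251·231957² = 1 ✓
(3674890+231957√251)^2 = 27009633024199 + 1704832919460√251
(3674890+231957√251)^3 = 198514860608593651330 + 12530146894788486843√251

3674890 231957
27009633024199 1704832919460
198514860608593651330 12530146894788486843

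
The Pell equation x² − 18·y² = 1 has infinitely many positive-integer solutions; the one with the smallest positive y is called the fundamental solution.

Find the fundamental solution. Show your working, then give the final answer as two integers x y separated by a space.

d=18: √d = [4; 4,8] (ℓ=2, even), read p_1/q_1
step 0: (4, 1)  from 4·(1,0) + (0,1)
step 1: (17, 4)  from 4·(4,1) + (1,0)
fundamental: x₁=17, y₁=4  (since 289 − 18·16 = 1)

17 4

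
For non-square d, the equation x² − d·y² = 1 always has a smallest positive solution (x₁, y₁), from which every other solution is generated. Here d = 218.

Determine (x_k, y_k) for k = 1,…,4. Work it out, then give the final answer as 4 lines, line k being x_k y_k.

√218 → a₀=14, period (1,3,3,1,28); ℓ=5 odd so k=9
a_0=14:  p_0=14·1+0=14,  q_0=14·0+1=1
a_1=1:  p_1=1·14+1=15,  q_1=1·1+0=1
a_2=3:  p_2=3·15+14=59,  q_2=3·1+1=4
…
a_5=28:  p_5=28·251+192=7220,  q_5=28·17+13=489
a_6=1:  p_6=1·7220+251=7471,  q_6=1·489+17=506
…
a_8=3:  p_8=3·29633+7471=96370,  q_8=3·2007+506=6527
a_9=1:  p_9=1·96370+29633=126003,  q_9=1·6527+2007=8534
fundamental: x₁=126003, y₁=8534  (since 15876756009 − 218·72829156 = 1)
k=2:  x_2 = 126003·126003+218·8534·8534 = 31753512017,  y_2 = 126003·8534+8534·126003 = 2150619204
k=3:  x_3 = 126003·31753512017+218·8534·2150619204 = 8002075549230099,  y_3 = 126003·2150619204+8534·31753512017 = 541968943114690
k=4:  x_4 = 126003·8002075549230099+218·8534·541968943114690 = 2016571050827526816577,  y_4 = 126003·541968943114690+8534·8002075549230099 = 136579425476409948936

126003 8534
31753512017 2150619204
8002075549230099 541968943114690
2016571050827526816577 136579425476409948936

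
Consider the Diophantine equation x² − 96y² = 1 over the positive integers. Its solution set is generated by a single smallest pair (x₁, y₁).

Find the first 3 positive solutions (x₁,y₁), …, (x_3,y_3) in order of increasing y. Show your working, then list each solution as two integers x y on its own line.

49 5
4801 490
470449 48015

d=96: √d = [9; 1,3,1,18] (ℓ=4, even), read p_3/q_3
i=0: a=9 ⇒ p=9, q=1
…
i=2: a=3 ⇒ p=39, q=4
i=3: a=1 ⇒ p=49, q=5
(x₁, y₁) = (49, 5);  49² − 96·5² = 1 ✓
(x_2, y_2) = (49·49 + 96·5·5, 49·5 + 5·49) = (4801, 490)
(x_3, y_3) = (49·4801 + 96·5·490, 49·490 + 5·4801) = (470449, 48015)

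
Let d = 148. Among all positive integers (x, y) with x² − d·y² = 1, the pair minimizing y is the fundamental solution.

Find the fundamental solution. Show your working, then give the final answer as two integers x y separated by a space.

73 6

√148 = [12; 6,24, …], period ℓ=2 (even) → k=1
a_0=12:  p_0=12·1+0=12,  q_0=12·0+1=1
a_1=6:  p_1=6·12+1=73,  q_1=6·1+0=6
(x₁, y₁) = (73, 6);  73² − 148·6² = 1 ✓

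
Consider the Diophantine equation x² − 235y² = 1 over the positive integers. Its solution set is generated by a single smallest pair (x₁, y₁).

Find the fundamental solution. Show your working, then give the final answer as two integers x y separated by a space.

46 3

[15; 3,30] for √235; ℓ=2 ⇒ convergent index 1
step 0: (15, 1)  from 15·(1,0) + (0,1)
step 1: (46, 3)  from 3·(15,1) + (1,0)
(x₁, y₁) = (46, 3);  46² − 235·3² = 1 ✓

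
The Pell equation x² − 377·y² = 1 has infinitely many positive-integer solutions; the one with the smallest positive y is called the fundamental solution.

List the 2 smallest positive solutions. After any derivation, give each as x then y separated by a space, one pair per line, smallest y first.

233 12
108577 5592

[19; 2,2,2,38] for √377; ℓ=4 ⇒ convergent index 3
a_0=19:  p_0=19·1+0=19,  q_0=19·0+1=1
a_1=2:  p_1=2·19+1=39,  q_1=2·1+0=2
a_2=2:  p_2=2·39+19=97,  q_2=2·2+1=5
a_3=2:  p_3=2·97+39=233,  q_3=2·5+2=12
fundamental: x₁=233, y₁=12  (since 54289 − 377·144 = 1)
(233+12√377)^2 = 108577 + 5592√377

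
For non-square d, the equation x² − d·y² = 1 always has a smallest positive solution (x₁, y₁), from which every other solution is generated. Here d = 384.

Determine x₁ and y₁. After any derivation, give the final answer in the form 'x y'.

4801 245

√384 → a₀=19, period (1,1,2,9,2,1,1,38); ℓ=8 even so k=7
step 0: (19, 1)  from 19·(1,0) + (0,1)
step 1: (20, 1)  from 1·(19,1) + (1,0)
step 2: (39, 2)  from 1·(20,1) + (19,1)
…
step 4: (921, 47)  from 9·(98,5) + (39,2)
…
step 6: (2861, 146)  from 1·(1940,99) + (921,47)
step 7: (4801, 245)  from 1·(2861,146) + (1940,99)
(x₁, y₁) = (4801, 245);  4801² − 384·245² = 1 ✓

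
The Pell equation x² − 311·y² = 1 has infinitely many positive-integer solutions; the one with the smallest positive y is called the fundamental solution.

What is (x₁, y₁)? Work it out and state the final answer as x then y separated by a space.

16883880 957397

√311 → a₀=17, period (1,1,1,2,1,…,1,1,34); ℓ=16 even so k=15
i=0: a=17 ⇒ p=17, q=1
i=1: a=1 ⇒ p=18, q=1
i=2: a=1 ⇒ p=35, q=2
i=3: a=1 ⇒ p=53, q=3
i=4: a=2 ⇒ p=141, q=8
i=5: a=1 ⇒ p=194, q=11
…
i=7: a=3 ⇒ p=4109, q=233
…
i=9: a=3 ⇒ p=217583, q=12338
…
i=11: a=1 ⇒ p=1594239, q=90401
…
i=13: a=1 ⇒ p=6159373, q=349266
i=14: a=1 ⇒ p=10724507, q=608131
i=15: a=1 ⇒ p=16883880, q=957397
→ (16883880, 957397).  Check: 16883880²=285065403854400, 311·957397²=285065403854399, difference 1.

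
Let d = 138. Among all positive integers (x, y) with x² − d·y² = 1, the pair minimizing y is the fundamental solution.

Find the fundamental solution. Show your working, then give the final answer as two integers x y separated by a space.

√138 = [11; 1,2,1,22, …], period ℓ=4 (even) → k=3
i=0: a=11 ⇒ p=11, q=1
…
i=2: a=2 ⇒ p=35, q=3
i=3: a=1 ⇒ p=47, q=4
fundamental: x₁=47, y₁=4  (since 2209 − 138·16 = 1)

47 4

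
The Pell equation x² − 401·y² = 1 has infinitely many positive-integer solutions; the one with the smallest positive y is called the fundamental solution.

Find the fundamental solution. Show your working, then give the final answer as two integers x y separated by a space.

√401 → a₀=20, period (40); ℓ=1 odd so k=1
k=0  a_k=20  p_k/q_k = 20/1
k=1  a_k=40  p_k/q_k = 801/40
(x₁, y₁) = (801, 40);  801² − 401·40² = 1 ✓

801 40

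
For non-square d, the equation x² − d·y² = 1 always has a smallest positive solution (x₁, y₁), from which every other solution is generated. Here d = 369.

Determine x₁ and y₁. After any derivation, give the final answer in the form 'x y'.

8396801 437120

√369 = [19; 4,1,3,2,7,4,7,2,3,1,4,38, …], period ℓ=12 (even) → k=11
step 0: (19, 1)  from 19·(1,0) + (0,1)
step 1: (77, 4)  from 4·(19,1) + (1,0)
…
step 3: (365, 19)  from 3·(96,5) + (77,4)
step 4: (826, 43)  from 2·(365,19) + (96,5)
step 5: (6147, 320)  from 7·(826,43) + (365,19)
…
step 7: (184045, 9581)  from 7·(25414,1323) + (6147,320)
…
step 9: (1364557, 71036)  from 3·(393504,20485) + (184045,9581)
step 10: (1758061, 91521)  from 1·(1364557,71036) + (393504,20485)
step 11: (8396801, 437120)  from 4·(1758061,91521) + (1364557,71036)
(x₁, y₁) = (8396801, 437120);  8396801² − 369·437120² = 1 ✓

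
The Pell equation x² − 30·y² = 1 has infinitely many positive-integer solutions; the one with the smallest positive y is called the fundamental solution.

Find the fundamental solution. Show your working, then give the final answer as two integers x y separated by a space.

d=30: √d = [5; 2,10] (ℓ=2, even), read p_1/q_1
a_0=5:  p_0=5·1+0=5,  q_0=5·0+1=1
a_1=2:  p_1=2·5+1=11,  q_1=2·1+0=2
(x₁, y₁) = (11, 2);  11² − 30·2² = 1 ✓

11 2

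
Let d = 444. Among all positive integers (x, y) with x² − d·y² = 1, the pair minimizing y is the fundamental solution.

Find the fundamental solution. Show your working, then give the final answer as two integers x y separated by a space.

√444 → a₀=21, period (14,42); ℓ=2 even so k=1
k=0  a_k=21  p_k/q_k = 21/1
k=1  a_k=14  p_k/q_k = 295/14
fundamental: x₁=295, y₁=14  (since 87025 − 444·196 = 1)

295 14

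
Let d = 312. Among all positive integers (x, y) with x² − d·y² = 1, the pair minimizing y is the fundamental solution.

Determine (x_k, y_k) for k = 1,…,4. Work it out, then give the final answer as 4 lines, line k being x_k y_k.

53 3
5617 318
595349 33705
63101377 3572412

d=312: √d = [17; 1,1,1,34] (ℓ=4, even), read p_3/q_3
step 0: (17, 1)  from 17·(1,0) + (0,1)
…
step 2: (35, 2)  from 1·(18,1) + (17,1)
step 3: (53, 3)  from 1·(35,2) + (18,1)
→ (53, 3).  Check: 53²=2809, 312·3²=2808, difference 1.
(53+3√312)^2 = 5617 + 318√312
(53+3√312)^3 = 595349 + 33705√312
(53+3√312)^4 = 63101377 + 3572412√312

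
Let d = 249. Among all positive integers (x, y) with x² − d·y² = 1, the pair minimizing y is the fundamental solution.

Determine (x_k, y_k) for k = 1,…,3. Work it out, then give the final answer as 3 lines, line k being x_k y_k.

[15; 1,3,1,1,5,…,3,1,30] for √249; ℓ=16 ⇒ convergent index 15
step 0: (15, 1)  from 15·(1,0) + (0,1)
step 1: (16, 1)  from 1·(15,1) + (1,0)
…
step 4: (142, 9)  from 1·(79,5) + (63,4)
step 5: (789, 50)  from 5·(142,9) + (79,5)
step 6: (931, 59)  from 1·(789,50) + (142,9)
step 7: (3582, 227)  from 3·(931,59) + (789,50)
step 8: (36751, 2329)  from 10·(3582,227) + (931,59)
step 9: (113835, 7214)  from 3·(36751,2329) + (3582,227)
step 10: (150586, 9543)  from 1·(113835,7214) + (36751,2329)
step 11: (866765, 54929)  from 5·(150586,9543) + (113835,7214)
step 12: (1017351, 64472)  from 1·(866765,54929) + (150586,9543)
step 13: (1884116, 119401)  from 1·(1017351,64472) + (866765,54929)
step 14: (6669699, 422675)  from 3·(1884116,119401) + (1017351,64472)
step 15: (8553815, 542076)  from 1·(6669699,422675) + (1884116,119401)
(x₁, y₁) = (8553815, 542076);  8553815² − 249·542076² = 1 ✓
n=2: (8553815,542076)∘(8553815,542076) = (8553815·8553815+249·542076·542076, 8553815·542076+542076·8553815) = (146335502108449,9273635639880)
n=3: (146335502108449,9273635639880)∘(8553815,542076) = (8553815·146335502108449+249·542076·9273635639880, 8553815·9273635639880+542076·146335502108449) = (2503453625935556812055,158649927281879742324)

8553815 542076
146335502108449 9273635639880
2503453625935556812055 158649927281879742324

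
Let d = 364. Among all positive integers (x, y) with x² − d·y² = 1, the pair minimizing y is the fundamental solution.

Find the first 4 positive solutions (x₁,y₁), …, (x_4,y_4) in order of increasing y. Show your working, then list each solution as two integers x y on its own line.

4954951 259710
49103078824801 2573700648420
486606699052048124551 25505121203178395130
4822224700149240710505379201 252753251621617410554928840

d=364: √d = [19; 12,1,2,3,1,8,1,3,2,1,12,38] (ℓ=12, even), read p_11/q_11
a_0=19:  p_0=19·1+0=19,  q_0=19·0+1=1
…
a_2=1:  p_2=1·229+19=248,  q_2=1·12+1=13
a_3=2:  p_3=2·248+229=725,  q_3=2·13+12=38
a_4=3:  p_4=3·725+248=2423,  q_4=3·38+13=127
a_5=1:  p_5=1·2423+725=3148,  q_5=1·127+38=165
a_6=8:  p_6=8·3148+2423=27607,  q_6=8·165+127=1447
…
a_8=3:  p_8=3·30755+27607=119872,  q_8=3·1612+1447=6283
a_9=2:  p_9=2·119872+30755=270499,  q_9=2·6283+1612=14178
a_10=1:  p_10=1·270499+119872=390371,  q_10=1·14178+6283=20461
a_11=12:  p_11=12·390371+270499=4954951,  q_11=12·20461+14178=259710
→ (4954951, 259710).  Check: 4954951²=24551539412401, 364·259710²=24551539412400, difference 1.
k=2:  x_2 = 4954951·4954951+364·259710·259710 = 49103078824801,  y_2 = 4954951·259710+259710·4954951 = 2573700648420
k=3:  x_3 = 4954951·49103078824801+364·259710·2573700648420 = 486606699052048124551,  y_3 = 4954951·2573700648420+259710·49103078824801 = 25505121203178395130
k=4:  x_4 = 4954951·486606699052048124551+364·259710·25505121203178395130 = 4822224700149240710505379201,  y_4 = 4954951·25505121203178395130+259710·486606699052048124551 = 252753251621617410554928840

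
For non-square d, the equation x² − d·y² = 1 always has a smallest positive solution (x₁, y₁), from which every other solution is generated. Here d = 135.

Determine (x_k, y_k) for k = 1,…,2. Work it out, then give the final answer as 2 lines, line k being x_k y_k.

√135 = [11; 1,1,1,1,1,1,1,22, …], period ℓ=8 (even) → k=7
a_0=11:  p_0=11·1+0=11,  q_0=11·0+1=1
a_1=1:  p_1=1·11+1=12,  q_1=1·1+0=1
a_2=1:  p_2=1·12+11=23,  q_2=1·1+1=2
a_3=1:  p_3=1·23+12=35,  q_3=1·2+1=3
a_4=1:  p_4=1·35+23=58,  q_4=1·3+2=5
…
a_6=1:  p_6=1·93+58=151,  q_6=1·8+5=13
a_7=1:  p_7=1·151+93=244,  q_7=1·13+8=21
(x₁, y₁) = (244, 21);  244² − 135·21² = 1 ✓
(244+21√135)^2 = 119071 + 10248√135

244 21
119071 10248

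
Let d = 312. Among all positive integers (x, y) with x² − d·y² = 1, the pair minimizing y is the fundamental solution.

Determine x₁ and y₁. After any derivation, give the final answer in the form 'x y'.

d=312: √d = [17; 1,1,1,34] (ℓ=4, even), read p_3/q_3
k=0  a_k=17  p_k/q_k = 17/1
…
k=2  a_k=1  p_k/q_k = 35/2
k=3  a_k=1  p_k/q_k = 53/3
→ (53, 3).  Check: 53²=2809, 312·3²=2808, difference 1.

53 3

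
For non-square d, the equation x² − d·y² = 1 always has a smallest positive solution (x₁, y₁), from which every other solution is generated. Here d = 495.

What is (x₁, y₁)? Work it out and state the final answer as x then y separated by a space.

√495 → a₀=22, period (4,44); ℓ=2 even so k=1
a_0=22:  p_0=22·1+0=22,  q_0=22·0+1=1
a_1=4:  p_1=4·22+1=89,  q_1=4·1+0=4
(x₁, y₁) = (89, 4);  89² − 495·4² = 1 ✓

89 4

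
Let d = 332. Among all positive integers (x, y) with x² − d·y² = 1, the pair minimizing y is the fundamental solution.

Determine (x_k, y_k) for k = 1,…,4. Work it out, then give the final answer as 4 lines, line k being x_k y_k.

d=332: √d = [18; 4,1,1,8,1,1,4,36] (ℓ=8, even), read p_7/q_7
step 0: (18, 1)  from 18·(1,0) + (0,1)
…
step 3: (164, 9)  from 1·(91,5) + (73,4)
step 4: (1403, 77)  from 8·(164,9) + (91,5)
step 5: (1567, 86)  from 1·(1403,77) + (164,9)
step 6: (2970, 163)  from 1·(1567,86) + (1403,77)
step 7: (13447, 738)  from 4·(2970,163) + (1567,86)
→ (13447, 738).  Check: 13447²=180821809, 332·738²=180821808, difference 1.
(13447+738√332)^2 = 361643617 + 19847772√332
(13447+738√332)^3 = 9726043422151 + 533785979430√332
(13447+738√332)^4 = 261572211433685377 + 14355640110942648√332

13447 738
361643617 19847772
9726043422151 533785979430
261572211433685377 14355640110942648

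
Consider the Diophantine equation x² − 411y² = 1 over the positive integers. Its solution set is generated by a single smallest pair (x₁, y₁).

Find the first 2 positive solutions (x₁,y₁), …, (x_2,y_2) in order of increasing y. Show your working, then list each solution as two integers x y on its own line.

√411 → a₀=20, period (3,1,1,1,19,1,1,1,3,40); ℓ=10 even so k=9
i=0: a=20 ⇒ p=20, q=1
i=1: a=3 ⇒ p=61, q=3
…
i=3: a=1 ⇒ p=142, q=7
i=4: a=1 ⇒ p=223, q=11
…
i=6: a=1 ⇒ p=4602, q=227
…
i=8: a=1 ⇒ p=13583, q=670
i=9: a=3 ⇒ p=49730, q=2453
fundamental: x₁=49730, y₁=2453  (since 2473072900 − 411·6017209 = 1)
(49730+2453√411)^2 = 4946145799 + 243975380√411

49730 2453
4946145799 243975380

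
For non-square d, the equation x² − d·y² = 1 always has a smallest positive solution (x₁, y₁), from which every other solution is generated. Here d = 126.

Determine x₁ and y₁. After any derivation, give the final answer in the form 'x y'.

449 40

√126 → a₀=11, period (4,2,4,22); ℓ=4 even so k=3
i=0: a=11 ⇒ p=11, q=1
i=1: a=4 ⇒ p=45, q=4
i=2: a=2 ⇒ p=101, q=9
i=3: a=4 ⇒ p=449, q=40
(x₁, y₁) = (449, 40);  449² − 126·40² = 1 ✓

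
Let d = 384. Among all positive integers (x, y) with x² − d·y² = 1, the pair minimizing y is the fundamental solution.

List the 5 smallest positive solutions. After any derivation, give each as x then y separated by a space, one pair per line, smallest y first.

4801 245
46099201 2352490
442644523201 22588608735
4250272665676801 216895818720980
40811117693184120001 2082633628770241225

d=384: √d = [19; 1,1,2,9,2,1,1,38] (ℓ=8, even), read p_7/q_7
a_0=19:  p_0=19·1+0=19,  q_0=19·0+1=1
…
a_5=2:  p_5=2·921+98=1940,  q_5=2·47+5=99
a_6=1:  p_6=1·1940+921=2861,  q_6=1·99+47=146
a_7=1:  p_7=1·2861+1940=4801,  q_7=1·146+99=245
(x₁, y₁) = (4801, 245);  4801² − 384·245² = 1 ✓
n=2: (4801,245)∘(4801,245) = (4801·4801+384·245·245, 4801·245+245·4801) = (46099201,2352490)
n=3: (46099201,2352490)∘(4801,245) = (4801·46099201+384·245·2352490, 4801·2352490+245·46099201) = (442644523201,22588608735)
n=4: (442644523201,22588608735)∘(4801,245) = (4801·442644523201+384·245·22588608735, 4801·22588608735+245·442644523201) = (4250272665676801,216895818720980)
n=5: (4250272665676801,216895818720980)∘(4801,245) = (4801·4250272665676801+384·245·216895818720980, 4801·216895818720980+245·4250272665676801) = (40811117693184120001,2082633628770241225)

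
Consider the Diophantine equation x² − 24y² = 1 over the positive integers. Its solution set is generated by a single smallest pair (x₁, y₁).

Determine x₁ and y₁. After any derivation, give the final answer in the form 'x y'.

d=24: √d = [4; 1,8] (ℓ=2, even), read p_1/q_1
step 0: (4, 1)  from 4·(1,0) + (0,1)
step 1: (5, 1)  from 1·(4,1) + (1,0)
→ (5, 1).  Check: 5²=25, 24·1²=24, difference 1.

5 1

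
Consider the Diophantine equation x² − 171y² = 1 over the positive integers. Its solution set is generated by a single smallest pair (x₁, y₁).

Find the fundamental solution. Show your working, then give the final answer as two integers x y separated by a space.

√171 = [13; 13,26, …], period ℓ=2 (even) → k=1
k=0  a_k=13  p_k/q_k = 13/1
k=1  a_k=13  p_k/q_k = 170/13
(x₁, y₁) = (170, 13);  170² − 171·13² = 1 ✓

170 13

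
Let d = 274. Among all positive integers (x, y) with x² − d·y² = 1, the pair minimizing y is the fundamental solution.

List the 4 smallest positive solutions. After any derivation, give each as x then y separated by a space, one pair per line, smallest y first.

3959299 239190
31352097142801 1894049455620
248264653730785753699 14998216231173381570
1965907990503261255572251201 118764845051735182903983240

d=274: √d = [16; 1,1,4,4,1,1,32] (ℓ=7, odd), read p_13/q_13
step 0: (16, 1)  from 16·(1,0) + (0,1)
step 1: (17, 1)  from 1·(16,1) + (1,0)
…
step 3: (149, 9)  from 4·(33,2) + (17,1)
step 4: (629, 38)  from 4·(149,9) + (33,2)
…
step 6: (1407, 85)  from 1·(778,47) + (629,38)
step 7: (45802, 2767)  from 32·(1407,85) + (778,47)
step 8: (47209, 2852)  from 1·(45802,2767) + (1407,85)
step 9: (93011, 5619)  from 1·(47209,2852) + (45802,2767)
step 10: (419253, 25328)  from 4·(93011,5619) + (47209,2852)
step 11: (1770023, 106931)  from 4·(419253,25328) + (93011,5619)
step 12: (2189276, 132259)  from 1·(1770023,106931) + (419253,25328)
step 13: (3959299, 239190)  from 1·(2189276,132259) + (1770023,106931)
→ (3959299, 239190).  Check: 3959299²=15676048571401, 274·239190²=15676048571400, difference 1.
n=2: (3959299,239190)∘(3959299,239190) = (3959299·3959299+274·239190·239190, 3959299·239190+239190·3959299) = (31352097142801,1894049455620)
n=3: (31352097142801,1894049455620)∘(3959299,239190) = (3959299·31352097142801+274·239190·1894049455620, 3959299·1894049455620+239190·31352097142801) = (248264653730785753699,14998216231173381570)
n=4: (248264653730785753699,14998216231173381570)∘(3959299,239190) = (3959299·248264653730785753699+274·239190·14998216231173381570, 3959299·14998216231173381570+239190·248264653730785753699) = (1965907990503261255572251201,118764845051735182903983240)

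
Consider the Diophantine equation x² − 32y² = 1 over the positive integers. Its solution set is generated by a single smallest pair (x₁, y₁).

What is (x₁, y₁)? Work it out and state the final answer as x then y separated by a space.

17 3

[5; 1,1,1,10] for √32; ℓ=4 ⇒ convergent index 3
step 0: (5, 1)  from 5·(1,0) + (0,1)
step 1: (6, 1)  from 1·(5,1) + (1,0)
step 2: (11, 2)  from 1·(6,1) + (5,1)
step 3: (17, 3)  from 1·(11,2) + (6,1)
→ (17, 3).  Check: 17²=289, 32·3²=288, difference 1.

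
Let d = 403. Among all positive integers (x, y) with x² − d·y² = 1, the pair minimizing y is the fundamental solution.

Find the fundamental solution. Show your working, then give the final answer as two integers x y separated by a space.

669878 33369

√403 → a₀=20, period (13,2,1,3,1,3,1,2,13,40); ℓ=10 even so k=9
step 0: (20, 1)  from 20·(1,0) + (0,1)
…
step 2: (542, 27)  from 2·(261,13) + (20,1)
…
step 6: (14213, 708)  from 3·(3754,187) + (2951,147)
step 7: (17967, 895)  from 1·(14213,708) + (3754,187)
step 8: (50147, 2498)  from 2·(17967,895) + (14213,708)
step 9: (669878, 33369)  from 13·(50147,2498) + (17967,895)
fundamental: x₁=669878, y₁=33369  (since 448736534884 − 403·1113490161 = 1)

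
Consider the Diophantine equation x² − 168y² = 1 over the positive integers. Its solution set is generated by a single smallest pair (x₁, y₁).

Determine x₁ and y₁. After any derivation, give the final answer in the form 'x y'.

√168 = [12; 1,24, …], period ℓ=2 (even) → k=1
a_0=12:  p_0=12·1+0=12,  q_0=12·0+1=1
a_1=1:  p_1=1·12+1=13,  q_1=1·1+0=1
fundamental: x₁=13, y₁=1  (since 169 − 168·1 = 1)

13 1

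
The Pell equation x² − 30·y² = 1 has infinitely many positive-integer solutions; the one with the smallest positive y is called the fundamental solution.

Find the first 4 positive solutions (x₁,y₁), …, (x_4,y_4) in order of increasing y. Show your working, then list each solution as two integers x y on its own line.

d=30: √d = [5; 2,10] (ℓ=2, even), read p_1/q_1
i=0: a=5 ⇒ p=5, q=1
i=1: a=2 ⇒ p=11, q=2
fundamental: x₁=11, y₁=2  (since 121 − 30·4 = 1)
(11+2√30)^2 = 241 + 44√30
(11+2√30)^3 = 5291 + 966√30
(11+2√30)^4 = 116161 + 21208√30

11 2
241 44
5291 966
116161 21208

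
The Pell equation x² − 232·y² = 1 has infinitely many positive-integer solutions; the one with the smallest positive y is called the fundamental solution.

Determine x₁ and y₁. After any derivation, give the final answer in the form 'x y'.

19603 1287

√232 = [15; 4,3,7,3,4,30, …], period ℓ=6 (even) → k=5
step 0: (15, 1)  from 15·(1,0) + (0,1)
step 1: (61, 4)  from 4·(15,1) + (1,0)
step 2: (198, 13)  from 3·(61,4) + (15,1)
step 3: (1447, 95)  from 7·(198,13) + (61,4)
step 4: (4539, 298)  from 3·(1447,95) + (198,13)
step 5: (19603, 1287)  from 4·(4539,298) + (1447,95)
(x₁, y₁) = (19603, 1287);  19603² − 232·1287² = 1 ✓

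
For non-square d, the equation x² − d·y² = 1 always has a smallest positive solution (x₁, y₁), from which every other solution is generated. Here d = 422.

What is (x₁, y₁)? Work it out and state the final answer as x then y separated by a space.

√422 = [20; 1,1,5,2,1,…,1,1,40, …], period ℓ=14 (even) → k=13
k=0  a_k=20  p_k/q_k = 20/1
k=1  a_k=1  p_k/q_k = 21/1
k=2  a_k=1  p_k/q_k = 41/2
…
k=4  a_k=2  p_k/q_k = 493/24
k=5  a_k=1  p_k/q_k = 719/35
k=6  a_k=3  p_k/q_k = 2650/129
…
k=8  a_k=3  p_k/q_k = 163807/7974
…
k=10  a_k=2  p_k/q_k = 598859/29152
k=11  a_k=5  p_k/q_k = 3211821/156349
k=12  a_k=1  p_k/q_k = 3810680/185501
k=13  a_k=1  p_k/q_k = 7022501/341850
fundamental: x₁=7022501, y₁=341850  (since 49315520295001 − 422·116861422500 = 1)

7022501 341850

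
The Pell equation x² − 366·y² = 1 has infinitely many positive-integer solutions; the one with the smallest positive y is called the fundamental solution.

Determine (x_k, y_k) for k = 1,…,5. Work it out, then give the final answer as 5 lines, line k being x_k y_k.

907925 47458
1648655611249 86176609300
2993711291685588725 156483795997357542
5436130649005627630680001 284151100961715516031400
9871197838993875221878594227125 515975776681174635989620332458

d=366: √d = [19; 7,1,1,1,2,12,2,1,1,1,7,38] (ℓ=12, even), read p_11/q_11
k=0  a_k=19  p_k/q_k = 19/1
k=1  a_k=7  p_k/q_k = 134/7
k=2  a_k=1  p_k/q_k = 153/8
k=3  a_k=1  p_k/q_k = 287/15
k=4  a_k=1  p_k/q_k = 440/23
…
k=6  a_k=12  p_k/q_k = 14444/755
k=7  a_k=2  p_k/q_k = 30055/1571
k=8  a_k=1  p_k/q_k = 44499/2326
…
k=10  a_k=1  p_k/q_k = 119053/6223
k=11  a_k=7  p_k/q_k = 907925/47458
(x₁, y₁) = (907925, 47458);  907925² − 366·47458² = 1 ✓
k=2:  x_2 = 907925·907925+366·47458·47458 = 1648655611249,  y_2 = 907925·47458+47458·907925 = 86176609300
k=3:  x_3 = 907925·1648655611249+366·47458·86176609300 = 2993711291685588725,  y_3 = 907925·86176609300+47458·1648655611249 = 156483795997357542
k=4:  x_4 = 907925·2993711291685588725+366·47458·156483795997357542 = 5436130649005627630680001,  y_4 = 907925·156483795997357542+47458·2993711291685588725 = 284151100961715516031400
k=5:  x_5 = 907925·5436130649005627630680001+366·47458·284151100961715516031400 = 9871197838993875221878594227125,  y_5 = 907925·284151100961715516031400+47458·5436130649005627630680001 = 515975776681174635989620332458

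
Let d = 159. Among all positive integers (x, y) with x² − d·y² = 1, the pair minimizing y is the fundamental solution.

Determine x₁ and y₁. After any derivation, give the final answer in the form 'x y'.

1324 105

[12; 1,1,1,1,3,1,1,1,1,24] for √159; ℓ=10 ⇒ convergent index 9
k=0  a_k=12  p_k/q_k = 12/1
…
k=2  a_k=1  p_k/q_k = 25/2
…
k=4  a_k=1  p_k/q_k = 63/5
…
k=6  a_k=1  p_k/q_k = 290/23
…
k=8  a_k=1  p_k/q_k = 807/64
k=9  a_k=1  p_k/q_k = 1324/105
fundamental: x₁=1324, y₁=105  (since 1752976 − 159·11025 = 1)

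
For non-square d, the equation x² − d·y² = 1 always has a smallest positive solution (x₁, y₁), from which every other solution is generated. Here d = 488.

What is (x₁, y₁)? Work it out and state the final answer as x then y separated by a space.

243 11

d=488: √d = [22; 11,44] (ℓ=2, even), read p_1/q_1
a_0=22:  p_0=22·1+0=22,  q_0=22·0+1=1
a_1=11:  p_1=11·22+1=243,  q_1=11·1+0=11
→ (243, 11).  Check: 243²=59049, 488·11²=59048, difference 1.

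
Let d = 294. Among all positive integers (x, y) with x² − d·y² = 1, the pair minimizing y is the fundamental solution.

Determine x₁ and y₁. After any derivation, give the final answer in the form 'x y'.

[17; 6,1,4,1,6,34] for √294; ℓ=6 ⇒ convergent index 5
i=0: a=17 ⇒ p=17, q=1
…
i=2: a=1 ⇒ p=120, q=7
…
i=4: a=1 ⇒ p=703, q=41
i=5: a=6 ⇒ p=4801, q=280
fundamental: x₁=4801, y₁=280  (since 23049601 − 294·78400 = 1)

4801 280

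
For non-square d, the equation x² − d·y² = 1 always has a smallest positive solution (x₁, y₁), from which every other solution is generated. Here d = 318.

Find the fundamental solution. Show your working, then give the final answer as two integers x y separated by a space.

√318 = [17; 1,4,1,34, …], period ℓ=4 (even) → k=3
a_0=17:  p_0=17·1+0=17,  q_0=17·0+1=1
…
a_2=4:  p_2=4·18+17=89,  q_2=4·1+1=5
a_3=1:  p_3=1·89+18=107,  q_3=1·5+1=6
(x₁, y₁) = (107, 6);  107² − 318·6² = 1 ✓

107 6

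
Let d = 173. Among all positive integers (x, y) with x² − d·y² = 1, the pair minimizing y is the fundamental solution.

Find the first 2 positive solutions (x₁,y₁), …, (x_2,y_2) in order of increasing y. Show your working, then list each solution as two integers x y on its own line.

√173 → a₀=13, period (6,1,1,6,26); ℓ=5 odd so k=9
i=0: a=13 ⇒ p=13, q=1
i=1: a=6 ⇒ p=79, q=6
…
i=5: a=26 ⇒ p=29239, q=2223
i=6: a=6 ⇒ p=176552, q=13423
…
i=8: a=1 ⇒ p=382343, q=29069
i=9: a=6 ⇒ p=2499849, q=190060
(x₁, y₁) = (2499849, 190060);  2499849² − 173·190060² = 1 ✓
(2499849+190060√173)^2 = 12498490045601 + 950242601880√173

2499849 190060
12498490045601 950242601880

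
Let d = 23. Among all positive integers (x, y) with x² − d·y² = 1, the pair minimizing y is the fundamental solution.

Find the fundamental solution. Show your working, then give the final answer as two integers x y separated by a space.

24 5

[4; 1,3,1,8] for √23; ℓ=4 ⇒ convergent index 3
i=0: a=4 ⇒ p=4, q=1
i=1: a=1 ⇒ p=5, q=1
i=2: a=3 ⇒ p=19, q=4
i=3: a=1 ⇒ p=24, q=5
fundamental: x₁=24, y₁=5  (since 576 − 23·25 = 1)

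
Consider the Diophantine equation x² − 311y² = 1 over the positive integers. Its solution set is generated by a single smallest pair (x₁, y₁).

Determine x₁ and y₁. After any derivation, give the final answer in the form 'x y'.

16883880 957397

[17; 1,1,1,2,1,…,1,1,34] for √311; ℓ=16 ⇒ convergent index 15
k=0  a_k=17  p_k/q_k = 17/1
k=1  a_k=1  p_k/q_k = 18/1
k=2  a_k=1  p_k/q_k = 35/2
k=3  a_k=1  p_k/q_k = 53/3
k=4  a_k=2  p_k/q_k = 141/8
k=5  a_k=1  p_k/q_k = 194/11
k=6  a_k=6  p_k/q_k = 1305/74
k=7  a_k=3  p_k/q_k = 4109/233
k=8  a_k=17  p_k/q_k = 71158/4035
k=9  a_k=3  p_k/q_k = 217583/12338
k=10  a_k=6  p_k/q_k = 1376656/78063
k=11  a_k=1  p_k/q_k = 1594239/90401
k=12  a_k=2  p_k/q_k = 4565134/258865
k=13  a_k=1  p_k/q_k = 6159373/349266
k=14  a_k=1  p_k/q_k = 10724507/608131
k=15  a_k=1  p_k/q_k = 16883880/957397
fundamental: x₁=16883880, y₁=957397  (since 285065403854400 − 311·916609015609 = 1)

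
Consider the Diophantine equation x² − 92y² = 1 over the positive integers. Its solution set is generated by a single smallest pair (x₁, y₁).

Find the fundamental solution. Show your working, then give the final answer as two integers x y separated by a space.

√92 → a₀=9, period (1,1,2,4,2,1,1,18); ℓ=8 even so k=7
i=0: a=9 ⇒ p=9, q=1
i=1: a=1 ⇒ p=10, q=1
…
i=3: a=2 ⇒ p=48, q=5
…
i=6: a=1 ⇒ p=681, q=71
i=7: a=1 ⇒ p=1151, q=120
fundamental: x₁=1151, y₁=120  (since 1324801 − 92·14400 = 1)

1151 120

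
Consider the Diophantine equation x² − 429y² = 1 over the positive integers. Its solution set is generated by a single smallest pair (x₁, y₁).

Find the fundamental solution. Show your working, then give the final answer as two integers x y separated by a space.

d=429: √d = [20; 1,2,2,9,1,12,1,9,2,2,1,40] (ℓ=12, even), read p_11/q_11
step 0: (20, 1)  from 20·(1,0) + (0,1)
…
step 2: (62, 3)  from 2·(21,1) + (20,1)
step 3: (145, 7)  from 2·(62,3) + (21,1)
step 4: (1367, 66)  from 9·(145,7) + (62,3)
…
step 7: (21023, 1015)  from 1·(19511,942) + (1512,73)
step 8: (208718, 10077)  from 9·(21023,1015) + (19511,942)
…
step 10: (1085636, 52415)  from 2·(438459,21169) + (208718,10077)
step 11: (1524095, 73584)  from 1·(1085636,52415) + (438459,21169)
fundamental: x₁=1524095, y₁=73584  (since 2322865569025 − 429·5414605056 = 1)

1524095 73584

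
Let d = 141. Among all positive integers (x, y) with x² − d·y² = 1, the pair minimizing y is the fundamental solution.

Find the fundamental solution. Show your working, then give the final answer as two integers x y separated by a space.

95 8

√141 → a₀=11, period (1,6,1,22); ℓ=4 even so k=3
a_0=11:  p_0=11·1+0=11,  q_0=11·0+1=1
…
a_2=6:  p_2=6·12+11=83,  q_2=6·1+1=7
a_3=1:  p_3=1·83+12=95,  q_3=1·7+1=8
→ (95, 8).  Check: 95²=9025, 141·8²=9024, difference 1.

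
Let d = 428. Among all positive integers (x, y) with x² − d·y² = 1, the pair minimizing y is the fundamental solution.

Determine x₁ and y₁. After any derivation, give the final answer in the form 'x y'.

d=428: √d = [20; 1,2,4,1,5,10,5,1,4,2,1,40] (ℓ=12, even), read p_11/q_11
a_0=20:  p_0=20·1+0=20,  q_0=20·0+1=1
…
a_2=2:  p_2=2·21+20=62,  q_2=2·1+1=3
a_3=4:  p_3=4·62+21=269,  q_3=4·3+1=13
…
a_6=10:  p_6=10·1924+331=19571,  q_6=10·93+16=946
…
a_8=1:  p_8=1·99779+19571=119350,  q_8=1·4823+946=5769
a_9=4:  p_9=4·119350+99779=577179,  q_9=4·5769+4823=27899
a_10=2:  p_10=2·577179+119350=1273708,  q_10=2·27899+5769=61567
a_11=1:  p_11=1·1273708+577179=1850887,  q_11=1·61567+27899=89466
(x₁, y₁) = (1850887, 89466);  1850887² − 428·89466² = 1 ✓

1850887 89466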